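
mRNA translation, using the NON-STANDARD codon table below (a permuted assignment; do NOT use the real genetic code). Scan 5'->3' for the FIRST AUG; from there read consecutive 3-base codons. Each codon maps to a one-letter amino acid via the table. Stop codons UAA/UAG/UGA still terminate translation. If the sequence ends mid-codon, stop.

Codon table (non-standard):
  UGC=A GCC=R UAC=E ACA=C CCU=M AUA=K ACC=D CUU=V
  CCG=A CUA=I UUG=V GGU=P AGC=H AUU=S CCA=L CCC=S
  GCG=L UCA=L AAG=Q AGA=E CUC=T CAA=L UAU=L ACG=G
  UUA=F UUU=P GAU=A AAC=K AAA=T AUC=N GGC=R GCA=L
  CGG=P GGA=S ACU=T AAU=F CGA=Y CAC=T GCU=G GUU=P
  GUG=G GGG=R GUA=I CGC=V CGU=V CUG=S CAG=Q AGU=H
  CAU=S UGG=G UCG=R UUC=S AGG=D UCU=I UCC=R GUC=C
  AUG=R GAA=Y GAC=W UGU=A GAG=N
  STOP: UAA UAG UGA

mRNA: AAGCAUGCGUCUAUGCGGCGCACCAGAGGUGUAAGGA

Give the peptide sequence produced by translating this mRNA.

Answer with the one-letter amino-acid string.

start AUG at pos 4
pos 4: AUG -> R; peptide=R
pos 7: CGU -> V; peptide=RV
pos 10: CUA -> I; peptide=RVI
pos 13: UGC -> A; peptide=RVIA
pos 16: GGC -> R; peptide=RVIAR
pos 19: GCA -> L; peptide=RVIARL
pos 22: CCA -> L; peptide=RVIARLL
pos 25: GAG -> N; peptide=RVIARLLN
pos 28: GUG -> G; peptide=RVIARLLNG
pos 31: UAA -> STOP

Answer: RVIARLLNG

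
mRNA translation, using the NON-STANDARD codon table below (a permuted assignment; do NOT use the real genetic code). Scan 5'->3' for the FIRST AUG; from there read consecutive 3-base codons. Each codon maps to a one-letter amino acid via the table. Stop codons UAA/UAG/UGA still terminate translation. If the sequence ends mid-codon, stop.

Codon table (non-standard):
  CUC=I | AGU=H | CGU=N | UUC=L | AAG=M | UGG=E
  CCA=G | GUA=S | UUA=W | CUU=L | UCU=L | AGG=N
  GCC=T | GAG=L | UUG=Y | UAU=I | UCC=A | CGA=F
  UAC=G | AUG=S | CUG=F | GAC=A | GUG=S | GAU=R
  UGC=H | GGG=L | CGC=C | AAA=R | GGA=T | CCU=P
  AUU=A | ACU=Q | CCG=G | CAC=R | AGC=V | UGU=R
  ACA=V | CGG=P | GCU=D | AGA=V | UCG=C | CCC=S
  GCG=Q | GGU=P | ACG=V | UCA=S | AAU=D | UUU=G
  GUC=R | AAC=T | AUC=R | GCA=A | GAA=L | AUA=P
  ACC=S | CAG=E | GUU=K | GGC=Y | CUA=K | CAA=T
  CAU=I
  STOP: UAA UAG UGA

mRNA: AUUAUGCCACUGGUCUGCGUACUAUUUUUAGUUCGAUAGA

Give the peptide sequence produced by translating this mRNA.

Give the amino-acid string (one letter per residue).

Answer: SGFRHSKGWKF

Derivation:
start AUG at pos 3
pos 3: AUG -> S; peptide=S
pos 6: CCA -> G; peptide=SG
pos 9: CUG -> F; peptide=SGF
pos 12: GUC -> R; peptide=SGFR
pos 15: UGC -> H; peptide=SGFRH
pos 18: GUA -> S; peptide=SGFRHS
pos 21: CUA -> K; peptide=SGFRHSK
pos 24: UUU -> G; peptide=SGFRHSKG
pos 27: UUA -> W; peptide=SGFRHSKGW
pos 30: GUU -> K; peptide=SGFRHSKGWK
pos 33: CGA -> F; peptide=SGFRHSKGWKF
pos 36: UAG -> STOP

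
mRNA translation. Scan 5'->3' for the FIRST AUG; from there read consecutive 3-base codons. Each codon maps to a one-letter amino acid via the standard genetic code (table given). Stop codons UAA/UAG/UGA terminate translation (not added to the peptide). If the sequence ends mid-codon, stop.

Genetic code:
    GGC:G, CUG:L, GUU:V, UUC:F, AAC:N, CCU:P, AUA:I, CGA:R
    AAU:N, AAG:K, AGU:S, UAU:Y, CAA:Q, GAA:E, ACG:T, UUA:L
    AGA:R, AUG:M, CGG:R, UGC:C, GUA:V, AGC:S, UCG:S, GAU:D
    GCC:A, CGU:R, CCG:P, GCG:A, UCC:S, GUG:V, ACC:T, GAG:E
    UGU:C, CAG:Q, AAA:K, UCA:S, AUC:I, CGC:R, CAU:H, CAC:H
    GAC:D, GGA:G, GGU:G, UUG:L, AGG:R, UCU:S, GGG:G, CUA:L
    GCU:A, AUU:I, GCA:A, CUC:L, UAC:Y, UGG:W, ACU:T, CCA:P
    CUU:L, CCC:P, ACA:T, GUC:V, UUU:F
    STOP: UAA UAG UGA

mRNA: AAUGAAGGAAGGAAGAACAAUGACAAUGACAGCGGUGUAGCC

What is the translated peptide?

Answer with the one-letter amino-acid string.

start AUG at pos 1
pos 1: AUG -> M; peptide=M
pos 4: AAG -> K; peptide=MK
pos 7: GAA -> E; peptide=MKE
pos 10: GGA -> G; peptide=MKEG
pos 13: AGA -> R; peptide=MKEGR
pos 16: ACA -> T; peptide=MKEGRT
pos 19: AUG -> M; peptide=MKEGRTM
pos 22: ACA -> T; peptide=MKEGRTMT
pos 25: AUG -> M; peptide=MKEGRTMTM
pos 28: ACA -> T; peptide=MKEGRTMTMT
pos 31: GCG -> A; peptide=MKEGRTMTMTA
pos 34: GUG -> V; peptide=MKEGRTMTMTAV
pos 37: UAG -> STOP

Answer: MKEGRTMTMTAV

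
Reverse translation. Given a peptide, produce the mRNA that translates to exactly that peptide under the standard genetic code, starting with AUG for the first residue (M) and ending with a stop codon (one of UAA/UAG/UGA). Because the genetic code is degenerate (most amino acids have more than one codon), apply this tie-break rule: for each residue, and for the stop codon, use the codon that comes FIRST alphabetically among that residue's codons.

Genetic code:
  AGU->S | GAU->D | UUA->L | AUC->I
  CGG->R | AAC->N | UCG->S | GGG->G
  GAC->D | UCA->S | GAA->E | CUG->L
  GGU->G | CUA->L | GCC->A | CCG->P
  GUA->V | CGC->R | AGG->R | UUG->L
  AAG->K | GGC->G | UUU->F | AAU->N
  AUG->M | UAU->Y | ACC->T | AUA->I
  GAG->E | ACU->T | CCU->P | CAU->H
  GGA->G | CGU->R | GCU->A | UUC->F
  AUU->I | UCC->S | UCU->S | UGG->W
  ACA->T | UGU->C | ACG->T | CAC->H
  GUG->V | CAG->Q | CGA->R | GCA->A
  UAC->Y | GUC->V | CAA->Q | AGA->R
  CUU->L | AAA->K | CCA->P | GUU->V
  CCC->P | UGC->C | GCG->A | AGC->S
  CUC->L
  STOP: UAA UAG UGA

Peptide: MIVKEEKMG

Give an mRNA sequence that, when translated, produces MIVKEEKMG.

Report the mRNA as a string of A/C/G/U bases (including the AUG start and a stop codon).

residue 1: M -> AUG (start codon)
residue 2: I codons sorted = AUA,AUC,AUU -> pick first = AUA
residue 3: V codons sorted = GUA,GUC,GUG,GUU -> pick first = GUA
residue 4: K codons sorted = AAA,AAG -> pick first = AAA
residue 5: E codons sorted = GAA,GAG -> pick first = GAA
residue 6: E codons sorted = GAA,GAG -> pick first = GAA
residue 7: K codons sorted = AAA,AAG -> pick first = AAA
residue 8: M -> AUG (only codon)
residue 9: G codons sorted = GGA,GGC,GGG,GGU -> pick first = GGA
terminator: stop codons sorted = UAA,UAG,UGA -> pick first = UAA

Answer: mRNA: AUGAUAGUAAAAGAAGAAAAAAUGGGAUAA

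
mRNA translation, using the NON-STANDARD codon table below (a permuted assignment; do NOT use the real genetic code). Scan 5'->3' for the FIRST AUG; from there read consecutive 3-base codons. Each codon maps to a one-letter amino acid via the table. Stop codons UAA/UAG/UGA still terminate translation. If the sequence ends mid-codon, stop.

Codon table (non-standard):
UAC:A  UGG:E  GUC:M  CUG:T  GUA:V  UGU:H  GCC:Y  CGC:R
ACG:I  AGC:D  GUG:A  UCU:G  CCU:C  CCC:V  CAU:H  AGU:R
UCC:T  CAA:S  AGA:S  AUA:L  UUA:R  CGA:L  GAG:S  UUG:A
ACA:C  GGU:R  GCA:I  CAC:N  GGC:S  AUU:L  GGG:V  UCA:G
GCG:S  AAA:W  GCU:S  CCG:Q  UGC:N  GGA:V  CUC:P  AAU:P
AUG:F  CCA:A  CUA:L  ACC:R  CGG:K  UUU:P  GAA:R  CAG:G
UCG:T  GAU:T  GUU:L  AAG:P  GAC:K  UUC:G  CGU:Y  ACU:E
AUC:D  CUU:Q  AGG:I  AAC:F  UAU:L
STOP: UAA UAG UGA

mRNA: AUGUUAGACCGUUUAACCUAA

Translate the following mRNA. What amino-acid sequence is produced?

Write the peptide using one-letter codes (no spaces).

start AUG at pos 0
pos 0: AUG -> F; peptide=F
pos 3: UUA -> R; peptide=FR
pos 6: GAC -> K; peptide=FRK
pos 9: CGU -> Y; peptide=FRKY
pos 12: UUA -> R; peptide=FRKYR
pos 15: ACC -> R; peptide=FRKYRR
pos 18: UAA -> STOP

Answer: FRKYRR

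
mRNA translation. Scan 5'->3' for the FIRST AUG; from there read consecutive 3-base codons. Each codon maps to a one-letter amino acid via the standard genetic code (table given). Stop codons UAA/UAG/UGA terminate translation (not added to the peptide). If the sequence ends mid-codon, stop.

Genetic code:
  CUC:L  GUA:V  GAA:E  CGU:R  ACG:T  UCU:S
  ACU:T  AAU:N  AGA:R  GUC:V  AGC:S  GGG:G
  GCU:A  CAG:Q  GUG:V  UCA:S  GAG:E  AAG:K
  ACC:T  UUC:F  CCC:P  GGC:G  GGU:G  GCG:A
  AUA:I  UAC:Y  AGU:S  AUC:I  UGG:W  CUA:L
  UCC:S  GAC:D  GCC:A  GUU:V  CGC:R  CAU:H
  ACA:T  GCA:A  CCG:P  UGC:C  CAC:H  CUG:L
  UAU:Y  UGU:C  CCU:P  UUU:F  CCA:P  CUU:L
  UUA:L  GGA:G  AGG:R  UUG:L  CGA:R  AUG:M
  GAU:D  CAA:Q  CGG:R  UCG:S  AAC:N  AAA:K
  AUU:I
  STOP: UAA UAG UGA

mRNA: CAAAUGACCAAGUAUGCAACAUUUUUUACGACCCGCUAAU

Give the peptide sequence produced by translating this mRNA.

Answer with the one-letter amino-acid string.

Answer: MTKYATFFTTR

Derivation:
start AUG at pos 3
pos 3: AUG -> M; peptide=M
pos 6: ACC -> T; peptide=MT
pos 9: AAG -> K; peptide=MTK
pos 12: UAU -> Y; peptide=MTKY
pos 15: GCA -> A; peptide=MTKYA
pos 18: ACA -> T; peptide=MTKYAT
pos 21: UUU -> F; peptide=MTKYATF
pos 24: UUU -> F; peptide=MTKYATFF
pos 27: ACG -> T; peptide=MTKYATFFT
pos 30: ACC -> T; peptide=MTKYATFFTT
pos 33: CGC -> R; peptide=MTKYATFFTTR
pos 36: UAA -> STOP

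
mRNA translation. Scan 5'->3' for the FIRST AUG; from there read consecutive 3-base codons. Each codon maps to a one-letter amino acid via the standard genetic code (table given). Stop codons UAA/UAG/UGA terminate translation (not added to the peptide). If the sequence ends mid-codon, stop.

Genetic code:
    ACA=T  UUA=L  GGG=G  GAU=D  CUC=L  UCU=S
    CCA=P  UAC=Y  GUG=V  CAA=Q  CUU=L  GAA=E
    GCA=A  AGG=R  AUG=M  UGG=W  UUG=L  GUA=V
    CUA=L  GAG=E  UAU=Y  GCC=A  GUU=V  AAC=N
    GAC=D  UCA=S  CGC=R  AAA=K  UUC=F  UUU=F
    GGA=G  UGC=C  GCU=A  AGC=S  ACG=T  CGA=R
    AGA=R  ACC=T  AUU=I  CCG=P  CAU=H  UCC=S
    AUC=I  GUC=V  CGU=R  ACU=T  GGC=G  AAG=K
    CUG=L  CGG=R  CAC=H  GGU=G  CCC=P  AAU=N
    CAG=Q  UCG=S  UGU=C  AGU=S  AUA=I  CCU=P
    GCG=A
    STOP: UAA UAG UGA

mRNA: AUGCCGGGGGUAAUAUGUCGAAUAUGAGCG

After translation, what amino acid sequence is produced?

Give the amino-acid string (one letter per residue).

Answer: MPGVICRI

Derivation:
start AUG at pos 0
pos 0: AUG -> M; peptide=M
pos 3: CCG -> P; peptide=MP
pos 6: GGG -> G; peptide=MPG
pos 9: GUA -> V; peptide=MPGV
pos 12: AUA -> I; peptide=MPGVI
pos 15: UGU -> C; peptide=MPGVIC
pos 18: CGA -> R; peptide=MPGVICR
pos 21: AUA -> I; peptide=MPGVICRI
pos 24: UGA -> STOP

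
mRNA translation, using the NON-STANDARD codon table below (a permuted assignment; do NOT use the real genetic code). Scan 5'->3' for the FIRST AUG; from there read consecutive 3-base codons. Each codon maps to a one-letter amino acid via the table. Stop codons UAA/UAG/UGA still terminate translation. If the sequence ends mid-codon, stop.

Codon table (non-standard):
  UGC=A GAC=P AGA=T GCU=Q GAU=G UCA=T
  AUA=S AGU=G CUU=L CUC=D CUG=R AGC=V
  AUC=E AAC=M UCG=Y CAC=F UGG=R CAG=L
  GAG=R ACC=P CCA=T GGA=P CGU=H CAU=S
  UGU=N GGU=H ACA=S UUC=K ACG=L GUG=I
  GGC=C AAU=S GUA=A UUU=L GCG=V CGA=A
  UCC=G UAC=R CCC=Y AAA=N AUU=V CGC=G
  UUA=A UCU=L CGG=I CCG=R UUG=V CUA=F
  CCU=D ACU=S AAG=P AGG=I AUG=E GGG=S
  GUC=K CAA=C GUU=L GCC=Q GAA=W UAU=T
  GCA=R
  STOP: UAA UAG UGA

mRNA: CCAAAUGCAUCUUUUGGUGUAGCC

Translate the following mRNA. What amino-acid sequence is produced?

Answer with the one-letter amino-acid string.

start AUG at pos 4
pos 4: AUG -> E; peptide=E
pos 7: CAU -> S; peptide=ES
pos 10: CUU -> L; peptide=ESL
pos 13: UUG -> V; peptide=ESLV
pos 16: GUG -> I; peptide=ESLVI
pos 19: UAG -> STOP

Answer: ESLVI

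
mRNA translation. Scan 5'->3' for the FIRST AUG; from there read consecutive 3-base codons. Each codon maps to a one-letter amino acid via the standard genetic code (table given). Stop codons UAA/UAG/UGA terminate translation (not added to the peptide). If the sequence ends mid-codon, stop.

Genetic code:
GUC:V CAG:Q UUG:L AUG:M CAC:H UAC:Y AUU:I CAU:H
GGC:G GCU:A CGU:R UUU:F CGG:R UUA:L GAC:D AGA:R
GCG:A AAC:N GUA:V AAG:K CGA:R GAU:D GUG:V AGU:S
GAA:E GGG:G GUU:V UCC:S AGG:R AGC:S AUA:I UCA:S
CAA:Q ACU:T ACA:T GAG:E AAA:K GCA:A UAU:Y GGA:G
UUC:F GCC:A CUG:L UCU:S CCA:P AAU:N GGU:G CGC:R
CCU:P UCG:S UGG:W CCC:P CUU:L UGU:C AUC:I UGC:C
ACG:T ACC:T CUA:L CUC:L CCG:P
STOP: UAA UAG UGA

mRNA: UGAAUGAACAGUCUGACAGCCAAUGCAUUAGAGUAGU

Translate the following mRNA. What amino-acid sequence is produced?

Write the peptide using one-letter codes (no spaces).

Answer: MNSLTANALE

Derivation:
start AUG at pos 3
pos 3: AUG -> M; peptide=M
pos 6: AAC -> N; peptide=MN
pos 9: AGU -> S; peptide=MNS
pos 12: CUG -> L; peptide=MNSL
pos 15: ACA -> T; peptide=MNSLT
pos 18: GCC -> A; peptide=MNSLTA
pos 21: AAU -> N; peptide=MNSLTAN
pos 24: GCA -> A; peptide=MNSLTANA
pos 27: UUA -> L; peptide=MNSLTANAL
pos 30: GAG -> E; peptide=MNSLTANALE
pos 33: UAG -> STOP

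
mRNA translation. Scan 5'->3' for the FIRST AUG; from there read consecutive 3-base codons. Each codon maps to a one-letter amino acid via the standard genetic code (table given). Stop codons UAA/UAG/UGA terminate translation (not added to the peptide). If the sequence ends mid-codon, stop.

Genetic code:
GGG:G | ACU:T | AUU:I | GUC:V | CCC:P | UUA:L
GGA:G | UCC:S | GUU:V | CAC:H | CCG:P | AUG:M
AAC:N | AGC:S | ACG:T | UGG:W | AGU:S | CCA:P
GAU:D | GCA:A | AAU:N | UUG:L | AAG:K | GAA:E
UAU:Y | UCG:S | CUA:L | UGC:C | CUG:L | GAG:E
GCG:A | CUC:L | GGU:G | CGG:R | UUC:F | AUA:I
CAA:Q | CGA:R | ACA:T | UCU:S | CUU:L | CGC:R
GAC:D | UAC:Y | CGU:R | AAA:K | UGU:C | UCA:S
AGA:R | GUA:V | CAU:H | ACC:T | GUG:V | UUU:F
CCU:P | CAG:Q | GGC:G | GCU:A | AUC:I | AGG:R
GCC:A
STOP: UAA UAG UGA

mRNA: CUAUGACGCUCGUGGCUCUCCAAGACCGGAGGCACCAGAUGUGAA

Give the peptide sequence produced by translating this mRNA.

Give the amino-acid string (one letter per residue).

start AUG at pos 2
pos 2: AUG -> M; peptide=M
pos 5: ACG -> T; peptide=MT
pos 8: CUC -> L; peptide=MTL
pos 11: GUG -> V; peptide=MTLV
pos 14: GCU -> A; peptide=MTLVA
pos 17: CUC -> L; peptide=MTLVAL
pos 20: CAA -> Q; peptide=MTLVALQ
pos 23: GAC -> D; peptide=MTLVALQD
pos 26: CGG -> R; peptide=MTLVALQDR
pos 29: AGG -> R; peptide=MTLVALQDRR
pos 32: CAC -> H; peptide=MTLVALQDRRH
pos 35: CAG -> Q; peptide=MTLVALQDRRHQ
pos 38: AUG -> M; peptide=MTLVALQDRRHQM
pos 41: UGA -> STOP

Answer: MTLVALQDRRHQM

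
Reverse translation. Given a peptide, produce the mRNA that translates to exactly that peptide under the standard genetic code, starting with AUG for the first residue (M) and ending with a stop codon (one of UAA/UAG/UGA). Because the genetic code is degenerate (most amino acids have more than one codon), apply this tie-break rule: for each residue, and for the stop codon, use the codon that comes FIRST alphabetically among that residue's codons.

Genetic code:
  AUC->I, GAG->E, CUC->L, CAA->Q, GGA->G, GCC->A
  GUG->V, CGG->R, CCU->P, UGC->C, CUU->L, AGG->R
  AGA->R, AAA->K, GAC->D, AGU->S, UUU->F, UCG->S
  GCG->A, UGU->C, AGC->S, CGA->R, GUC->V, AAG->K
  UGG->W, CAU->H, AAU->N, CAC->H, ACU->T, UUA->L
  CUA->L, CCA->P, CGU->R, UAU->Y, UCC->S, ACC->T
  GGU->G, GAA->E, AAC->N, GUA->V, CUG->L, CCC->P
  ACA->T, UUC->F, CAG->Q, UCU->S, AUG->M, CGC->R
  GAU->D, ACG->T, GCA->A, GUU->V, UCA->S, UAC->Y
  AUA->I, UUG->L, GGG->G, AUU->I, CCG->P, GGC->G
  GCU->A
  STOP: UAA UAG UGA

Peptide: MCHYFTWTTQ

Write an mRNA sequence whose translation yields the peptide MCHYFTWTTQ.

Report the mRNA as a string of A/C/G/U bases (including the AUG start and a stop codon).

Answer: mRNA: AUGUGCCACUACUUCACAUGGACAACACAAUAA

Derivation:
residue 1: M -> AUG (start codon)
residue 2: C codons sorted = UGC,UGU -> pick first = UGC
residue 3: H codons sorted = CAC,CAU -> pick first = CAC
residue 4: Y codons sorted = UAC,UAU -> pick first = UAC
residue 5: F codons sorted = UUC,UUU -> pick first = UUC
residue 6: T codons sorted = ACA,ACC,ACG,ACU -> pick first = ACA
residue 7: W -> UGG (only codon)
residue 8: T codons sorted = ACA,ACC,ACG,ACU -> pick first = ACA
residue 9: T codons sorted = ACA,ACC,ACG,ACU -> pick first = ACA
residue 10: Q codons sorted = CAA,CAG -> pick first = CAA
terminator: stop codons sorted = UAA,UAG,UGA -> pick first = UAA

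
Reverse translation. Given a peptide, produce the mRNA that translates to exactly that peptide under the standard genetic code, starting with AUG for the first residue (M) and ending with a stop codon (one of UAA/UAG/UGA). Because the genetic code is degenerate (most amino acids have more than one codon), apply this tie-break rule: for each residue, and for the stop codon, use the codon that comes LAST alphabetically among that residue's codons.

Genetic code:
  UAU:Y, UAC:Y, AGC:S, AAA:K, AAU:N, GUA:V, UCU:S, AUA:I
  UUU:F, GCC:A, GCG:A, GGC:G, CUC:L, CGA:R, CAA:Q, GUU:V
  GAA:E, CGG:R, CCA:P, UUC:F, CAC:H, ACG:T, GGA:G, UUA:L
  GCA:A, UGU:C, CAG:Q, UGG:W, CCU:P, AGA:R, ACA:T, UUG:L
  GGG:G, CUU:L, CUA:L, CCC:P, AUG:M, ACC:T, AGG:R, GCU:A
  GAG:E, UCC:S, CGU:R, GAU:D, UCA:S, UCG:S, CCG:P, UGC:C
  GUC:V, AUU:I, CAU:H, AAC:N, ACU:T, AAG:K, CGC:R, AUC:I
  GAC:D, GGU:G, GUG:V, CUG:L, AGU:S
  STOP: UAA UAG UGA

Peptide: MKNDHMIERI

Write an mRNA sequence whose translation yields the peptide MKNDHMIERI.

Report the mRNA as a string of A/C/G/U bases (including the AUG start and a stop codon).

Answer: mRNA: AUGAAGAAUGAUCAUAUGAUUGAGCGUAUUUGA

Derivation:
residue 1: M -> AUG (start codon)
residue 2: K codons sorted = AAA,AAG -> pick last = AAG
residue 3: N codons sorted = AAC,AAU -> pick last = AAU
residue 4: D codons sorted = GAC,GAU -> pick last = GAU
residue 5: H codons sorted = CAC,CAU -> pick last = CAU
residue 6: M -> AUG (only codon)
residue 7: I codons sorted = AUA,AUC,AUU -> pick last = AUU
residue 8: E codons sorted = GAA,GAG -> pick last = GAG
residue 9: R codons sorted = AGA,AGG,CGA,CGC,CGG,CGU -> pick last = CGU
residue 10: I codons sorted = AUA,AUC,AUU -> pick last = AUU
terminator: stop codons sorted = UAA,UAG,UGA -> pick last = UGA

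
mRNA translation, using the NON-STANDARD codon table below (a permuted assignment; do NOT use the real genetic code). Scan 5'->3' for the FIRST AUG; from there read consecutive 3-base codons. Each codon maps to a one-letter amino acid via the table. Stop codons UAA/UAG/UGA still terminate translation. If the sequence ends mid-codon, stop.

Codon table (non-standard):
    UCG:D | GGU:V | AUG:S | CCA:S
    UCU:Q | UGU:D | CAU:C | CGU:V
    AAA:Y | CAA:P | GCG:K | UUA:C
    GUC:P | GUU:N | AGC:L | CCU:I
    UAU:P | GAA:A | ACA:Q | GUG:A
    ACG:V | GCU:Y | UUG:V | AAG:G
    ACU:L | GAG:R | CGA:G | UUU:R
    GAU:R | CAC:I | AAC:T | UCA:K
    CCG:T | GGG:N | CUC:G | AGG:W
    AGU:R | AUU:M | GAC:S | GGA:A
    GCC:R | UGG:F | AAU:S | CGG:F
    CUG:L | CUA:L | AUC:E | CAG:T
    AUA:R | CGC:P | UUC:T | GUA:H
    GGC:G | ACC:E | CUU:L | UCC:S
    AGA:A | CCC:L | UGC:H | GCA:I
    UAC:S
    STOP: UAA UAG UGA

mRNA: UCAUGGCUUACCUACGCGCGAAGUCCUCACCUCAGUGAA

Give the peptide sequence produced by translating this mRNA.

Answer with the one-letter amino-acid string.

Answer: SYSLPKGSKIT

Derivation:
start AUG at pos 2
pos 2: AUG -> S; peptide=S
pos 5: GCU -> Y; peptide=SY
pos 8: UAC -> S; peptide=SYS
pos 11: CUA -> L; peptide=SYSL
pos 14: CGC -> P; peptide=SYSLP
pos 17: GCG -> K; peptide=SYSLPK
pos 20: AAG -> G; peptide=SYSLPKG
pos 23: UCC -> S; peptide=SYSLPKGS
pos 26: UCA -> K; peptide=SYSLPKGSK
pos 29: CCU -> I; peptide=SYSLPKGSKI
pos 32: CAG -> T; peptide=SYSLPKGSKIT
pos 35: UGA -> STOP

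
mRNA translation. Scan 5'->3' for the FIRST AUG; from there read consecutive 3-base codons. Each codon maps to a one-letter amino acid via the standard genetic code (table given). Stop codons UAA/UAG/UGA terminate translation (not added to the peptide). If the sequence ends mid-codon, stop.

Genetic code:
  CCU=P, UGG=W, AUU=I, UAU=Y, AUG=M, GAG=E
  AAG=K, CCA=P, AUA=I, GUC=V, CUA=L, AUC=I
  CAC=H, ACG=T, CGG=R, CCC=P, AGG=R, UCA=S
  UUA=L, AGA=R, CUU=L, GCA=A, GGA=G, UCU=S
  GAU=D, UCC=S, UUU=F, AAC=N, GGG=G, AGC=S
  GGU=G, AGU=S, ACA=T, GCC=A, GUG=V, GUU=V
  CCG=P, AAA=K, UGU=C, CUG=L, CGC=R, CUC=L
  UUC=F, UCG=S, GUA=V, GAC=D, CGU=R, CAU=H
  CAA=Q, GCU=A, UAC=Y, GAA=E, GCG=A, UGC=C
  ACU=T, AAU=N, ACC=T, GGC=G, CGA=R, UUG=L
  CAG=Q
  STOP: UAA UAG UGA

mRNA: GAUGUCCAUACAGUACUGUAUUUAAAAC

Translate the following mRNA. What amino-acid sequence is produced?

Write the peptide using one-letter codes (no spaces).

start AUG at pos 1
pos 1: AUG -> M; peptide=M
pos 4: UCC -> S; peptide=MS
pos 7: AUA -> I; peptide=MSI
pos 10: CAG -> Q; peptide=MSIQ
pos 13: UAC -> Y; peptide=MSIQY
pos 16: UGU -> C; peptide=MSIQYC
pos 19: AUU -> I; peptide=MSIQYCI
pos 22: UAA -> STOP

Answer: MSIQYCI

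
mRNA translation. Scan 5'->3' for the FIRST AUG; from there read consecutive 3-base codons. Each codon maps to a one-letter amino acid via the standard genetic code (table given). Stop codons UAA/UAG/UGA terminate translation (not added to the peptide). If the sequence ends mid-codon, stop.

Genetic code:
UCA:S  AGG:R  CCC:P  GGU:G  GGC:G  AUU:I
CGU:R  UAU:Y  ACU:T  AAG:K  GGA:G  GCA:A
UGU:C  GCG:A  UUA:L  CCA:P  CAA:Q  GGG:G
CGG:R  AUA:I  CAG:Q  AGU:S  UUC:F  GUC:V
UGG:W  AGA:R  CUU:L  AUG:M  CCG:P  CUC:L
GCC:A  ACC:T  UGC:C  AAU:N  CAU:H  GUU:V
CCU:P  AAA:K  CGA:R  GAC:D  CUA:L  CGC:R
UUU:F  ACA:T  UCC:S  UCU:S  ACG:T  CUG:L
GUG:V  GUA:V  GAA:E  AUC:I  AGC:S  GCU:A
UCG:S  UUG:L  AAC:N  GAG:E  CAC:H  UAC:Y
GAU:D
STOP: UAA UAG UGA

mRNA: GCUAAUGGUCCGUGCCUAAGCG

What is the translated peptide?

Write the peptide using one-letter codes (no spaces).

Answer: MVRA

Derivation:
start AUG at pos 4
pos 4: AUG -> M; peptide=M
pos 7: GUC -> V; peptide=MV
pos 10: CGU -> R; peptide=MVR
pos 13: GCC -> A; peptide=MVRA
pos 16: UAA -> STOP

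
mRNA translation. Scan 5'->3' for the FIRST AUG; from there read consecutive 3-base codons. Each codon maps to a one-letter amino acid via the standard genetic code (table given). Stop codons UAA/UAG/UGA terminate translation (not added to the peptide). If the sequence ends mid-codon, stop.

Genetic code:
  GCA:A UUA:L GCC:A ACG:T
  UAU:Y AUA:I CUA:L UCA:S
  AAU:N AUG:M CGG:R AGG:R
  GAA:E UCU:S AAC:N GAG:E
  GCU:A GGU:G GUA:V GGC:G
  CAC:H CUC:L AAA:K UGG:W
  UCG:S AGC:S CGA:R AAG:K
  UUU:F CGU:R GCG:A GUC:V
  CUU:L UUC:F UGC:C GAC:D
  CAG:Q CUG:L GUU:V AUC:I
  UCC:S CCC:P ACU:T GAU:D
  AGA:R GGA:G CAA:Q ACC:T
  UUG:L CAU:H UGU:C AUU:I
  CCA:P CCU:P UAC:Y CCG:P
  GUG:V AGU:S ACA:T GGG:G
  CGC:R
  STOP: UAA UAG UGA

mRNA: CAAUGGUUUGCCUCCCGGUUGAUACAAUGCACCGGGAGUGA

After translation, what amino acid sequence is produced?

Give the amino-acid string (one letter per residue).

start AUG at pos 2
pos 2: AUG -> M; peptide=M
pos 5: GUU -> V; peptide=MV
pos 8: UGC -> C; peptide=MVC
pos 11: CUC -> L; peptide=MVCL
pos 14: CCG -> P; peptide=MVCLP
pos 17: GUU -> V; peptide=MVCLPV
pos 20: GAU -> D; peptide=MVCLPVD
pos 23: ACA -> T; peptide=MVCLPVDT
pos 26: AUG -> M; peptide=MVCLPVDTM
pos 29: CAC -> H; peptide=MVCLPVDTMH
pos 32: CGG -> R; peptide=MVCLPVDTMHR
pos 35: GAG -> E; peptide=MVCLPVDTMHRE
pos 38: UGA -> STOP

Answer: MVCLPVDTMHRE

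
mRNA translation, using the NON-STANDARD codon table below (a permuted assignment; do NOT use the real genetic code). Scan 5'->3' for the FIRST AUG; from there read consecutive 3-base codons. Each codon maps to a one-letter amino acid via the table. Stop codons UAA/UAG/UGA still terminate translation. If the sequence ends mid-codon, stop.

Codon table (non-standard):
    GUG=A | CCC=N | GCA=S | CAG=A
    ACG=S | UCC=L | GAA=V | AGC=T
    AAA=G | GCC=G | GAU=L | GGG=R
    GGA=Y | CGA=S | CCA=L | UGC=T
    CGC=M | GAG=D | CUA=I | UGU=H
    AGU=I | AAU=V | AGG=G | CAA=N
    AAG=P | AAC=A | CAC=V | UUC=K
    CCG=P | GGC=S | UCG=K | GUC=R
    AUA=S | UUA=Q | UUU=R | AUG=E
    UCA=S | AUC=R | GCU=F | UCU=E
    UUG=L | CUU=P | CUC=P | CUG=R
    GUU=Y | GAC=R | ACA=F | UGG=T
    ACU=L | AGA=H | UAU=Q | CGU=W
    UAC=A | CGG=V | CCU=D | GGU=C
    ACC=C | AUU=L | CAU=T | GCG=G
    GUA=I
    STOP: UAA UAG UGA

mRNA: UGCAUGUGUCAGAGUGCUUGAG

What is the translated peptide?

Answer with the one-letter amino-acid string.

Answer: EHAIF

Derivation:
start AUG at pos 3
pos 3: AUG -> E; peptide=E
pos 6: UGU -> H; peptide=EH
pos 9: CAG -> A; peptide=EHA
pos 12: AGU -> I; peptide=EHAI
pos 15: GCU -> F; peptide=EHAIF
pos 18: UGA -> STOP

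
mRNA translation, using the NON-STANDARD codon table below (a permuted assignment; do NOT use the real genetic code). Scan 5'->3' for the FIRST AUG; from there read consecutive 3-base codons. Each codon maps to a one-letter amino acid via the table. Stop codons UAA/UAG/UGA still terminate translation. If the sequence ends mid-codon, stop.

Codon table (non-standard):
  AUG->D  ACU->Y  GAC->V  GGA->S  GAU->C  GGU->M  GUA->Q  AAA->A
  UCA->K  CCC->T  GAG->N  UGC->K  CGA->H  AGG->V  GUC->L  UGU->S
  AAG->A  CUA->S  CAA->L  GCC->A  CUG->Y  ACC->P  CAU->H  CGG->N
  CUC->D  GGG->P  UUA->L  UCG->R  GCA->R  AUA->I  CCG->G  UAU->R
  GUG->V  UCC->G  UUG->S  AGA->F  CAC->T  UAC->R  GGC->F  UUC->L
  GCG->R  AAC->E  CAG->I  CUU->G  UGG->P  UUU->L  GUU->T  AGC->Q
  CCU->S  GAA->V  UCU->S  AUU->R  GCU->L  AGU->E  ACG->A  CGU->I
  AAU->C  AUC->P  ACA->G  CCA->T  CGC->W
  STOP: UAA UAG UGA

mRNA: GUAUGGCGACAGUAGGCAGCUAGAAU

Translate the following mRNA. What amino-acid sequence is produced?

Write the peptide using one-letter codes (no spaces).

start AUG at pos 2
pos 2: AUG -> D; peptide=D
pos 5: GCG -> R; peptide=DR
pos 8: ACA -> G; peptide=DRG
pos 11: GUA -> Q; peptide=DRGQ
pos 14: GGC -> F; peptide=DRGQF
pos 17: AGC -> Q; peptide=DRGQFQ
pos 20: UAG -> STOP

Answer: DRGQFQ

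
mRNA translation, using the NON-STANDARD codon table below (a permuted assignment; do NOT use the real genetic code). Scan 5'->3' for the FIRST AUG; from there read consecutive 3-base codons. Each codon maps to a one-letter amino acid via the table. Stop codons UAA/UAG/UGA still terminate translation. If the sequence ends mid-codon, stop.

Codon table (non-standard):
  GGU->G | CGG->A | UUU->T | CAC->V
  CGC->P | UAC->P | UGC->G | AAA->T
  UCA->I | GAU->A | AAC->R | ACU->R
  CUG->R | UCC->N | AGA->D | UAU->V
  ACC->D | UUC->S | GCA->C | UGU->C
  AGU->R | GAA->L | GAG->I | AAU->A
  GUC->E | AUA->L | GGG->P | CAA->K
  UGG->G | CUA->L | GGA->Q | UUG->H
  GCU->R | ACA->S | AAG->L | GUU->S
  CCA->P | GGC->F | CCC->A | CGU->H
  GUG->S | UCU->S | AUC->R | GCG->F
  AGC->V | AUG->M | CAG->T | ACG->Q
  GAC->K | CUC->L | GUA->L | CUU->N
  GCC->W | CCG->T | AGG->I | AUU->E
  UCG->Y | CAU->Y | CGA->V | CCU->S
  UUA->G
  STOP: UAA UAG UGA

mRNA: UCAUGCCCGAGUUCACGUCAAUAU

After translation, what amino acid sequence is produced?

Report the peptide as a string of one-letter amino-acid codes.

Answer: MAISQIL

Derivation:
start AUG at pos 2
pos 2: AUG -> M; peptide=M
pos 5: CCC -> A; peptide=MA
pos 8: GAG -> I; peptide=MAI
pos 11: UUC -> S; peptide=MAIS
pos 14: ACG -> Q; peptide=MAISQ
pos 17: UCA -> I; peptide=MAISQI
pos 20: AUA -> L; peptide=MAISQIL
pos 23: only 1 nt remain (<3), stop (end of mRNA)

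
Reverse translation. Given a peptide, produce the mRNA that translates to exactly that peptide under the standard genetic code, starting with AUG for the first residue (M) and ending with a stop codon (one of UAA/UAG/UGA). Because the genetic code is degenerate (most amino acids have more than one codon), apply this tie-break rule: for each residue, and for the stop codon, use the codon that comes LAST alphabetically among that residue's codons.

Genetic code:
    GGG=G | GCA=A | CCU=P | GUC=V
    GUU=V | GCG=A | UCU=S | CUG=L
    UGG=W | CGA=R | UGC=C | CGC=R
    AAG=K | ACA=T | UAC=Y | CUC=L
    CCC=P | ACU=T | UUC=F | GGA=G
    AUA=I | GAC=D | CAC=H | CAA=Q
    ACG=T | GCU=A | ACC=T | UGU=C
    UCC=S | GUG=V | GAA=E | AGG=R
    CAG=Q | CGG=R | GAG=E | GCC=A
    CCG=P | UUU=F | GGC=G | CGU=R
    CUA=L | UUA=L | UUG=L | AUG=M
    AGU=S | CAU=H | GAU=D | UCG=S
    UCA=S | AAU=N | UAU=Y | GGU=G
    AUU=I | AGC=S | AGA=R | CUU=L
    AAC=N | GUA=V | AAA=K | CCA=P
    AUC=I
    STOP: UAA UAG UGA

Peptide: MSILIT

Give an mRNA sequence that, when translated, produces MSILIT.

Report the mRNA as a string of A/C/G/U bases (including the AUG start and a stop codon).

Answer: mRNA: AUGUCUAUUUUGAUUACUUGA

Derivation:
residue 1: M -> AUG (start codon)
residue 2: S codons sorted = AGC,AGU,UCA,UCC,UCG,UCU -> pick last = UCU
residue 3: I codons sorted = AUA,AUC,AUU -> pick last = AUU
residue 4: L codons sorted = CUA,CUC,CUG,CUU,UUA,UUG -> pick last = UUG
residue 5: I codons sorted = AUA,AUC,AUU -> pick last = AUU
residue 6: T codons sorted = ACA,ACC,ACG,ACU -> pick last = ACU
terminator: stop codons sorted = UAA,UAG,UGA -> pick last = UGA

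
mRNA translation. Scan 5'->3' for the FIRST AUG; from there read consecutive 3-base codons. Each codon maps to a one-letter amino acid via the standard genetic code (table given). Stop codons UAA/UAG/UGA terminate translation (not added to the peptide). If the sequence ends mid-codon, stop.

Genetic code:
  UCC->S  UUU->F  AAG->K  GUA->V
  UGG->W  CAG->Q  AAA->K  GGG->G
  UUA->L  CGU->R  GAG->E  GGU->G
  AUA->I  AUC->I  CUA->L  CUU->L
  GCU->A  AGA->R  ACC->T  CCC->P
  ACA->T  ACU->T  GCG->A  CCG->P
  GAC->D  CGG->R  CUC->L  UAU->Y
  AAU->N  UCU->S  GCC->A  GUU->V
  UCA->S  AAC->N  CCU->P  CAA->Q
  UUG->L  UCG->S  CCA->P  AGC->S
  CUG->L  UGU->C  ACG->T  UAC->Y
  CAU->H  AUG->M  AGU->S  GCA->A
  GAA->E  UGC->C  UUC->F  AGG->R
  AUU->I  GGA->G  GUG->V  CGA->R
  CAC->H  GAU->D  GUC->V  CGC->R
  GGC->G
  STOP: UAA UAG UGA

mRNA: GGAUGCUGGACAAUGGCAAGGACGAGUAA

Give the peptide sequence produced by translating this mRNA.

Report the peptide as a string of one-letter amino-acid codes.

Answer: MLDNGKDE

Derivation:
start AUG at pos 2
pos 2: AUG -> M; peptide=M
pos 5: CUG -> L; peptide=ML
pos 8: GAC -> D; peptide=MLD
pos 11: AAU -> N; peptide=MLDN
pos 14: GGC -> G; peptide=MLDNG
pos 17: AAG -> K; peptide=MLDNGK
pos 20: GAC -> D; peptide=MLDNGKD
pos 23: GAG -> E; peptide=MLDNGKDE
pos 26: UAA -> STOP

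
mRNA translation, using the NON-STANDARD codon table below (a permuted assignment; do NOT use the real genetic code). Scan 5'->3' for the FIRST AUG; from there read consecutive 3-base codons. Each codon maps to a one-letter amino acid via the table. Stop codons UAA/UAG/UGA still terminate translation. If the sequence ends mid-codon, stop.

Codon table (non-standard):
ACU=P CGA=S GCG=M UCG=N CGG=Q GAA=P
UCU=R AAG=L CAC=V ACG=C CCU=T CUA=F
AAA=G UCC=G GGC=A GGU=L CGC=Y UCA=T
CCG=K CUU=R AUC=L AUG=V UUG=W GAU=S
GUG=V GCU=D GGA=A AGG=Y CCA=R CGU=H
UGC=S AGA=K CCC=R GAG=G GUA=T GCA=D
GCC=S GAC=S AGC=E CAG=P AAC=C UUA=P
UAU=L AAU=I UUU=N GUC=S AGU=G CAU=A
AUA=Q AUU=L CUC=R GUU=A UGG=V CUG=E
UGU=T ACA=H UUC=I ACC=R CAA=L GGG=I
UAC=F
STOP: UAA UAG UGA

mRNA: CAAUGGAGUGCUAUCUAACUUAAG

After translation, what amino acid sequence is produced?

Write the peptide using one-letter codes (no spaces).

Answer: VGSLFP

Derivation:
start AUG at pos 2
pos 2: AUG -> V; peptide=V
pos 5: GAG -> G; peptide=VG
pos 8: UGC -> S; peptide=VGS
pos 11: UAU -> L; peptide=VGSL
pos 14: CUA -> F; peptide=VGSLF
pos 17: ACU -> P; peptide=VGSLFP
pos 20: UAA -> STOP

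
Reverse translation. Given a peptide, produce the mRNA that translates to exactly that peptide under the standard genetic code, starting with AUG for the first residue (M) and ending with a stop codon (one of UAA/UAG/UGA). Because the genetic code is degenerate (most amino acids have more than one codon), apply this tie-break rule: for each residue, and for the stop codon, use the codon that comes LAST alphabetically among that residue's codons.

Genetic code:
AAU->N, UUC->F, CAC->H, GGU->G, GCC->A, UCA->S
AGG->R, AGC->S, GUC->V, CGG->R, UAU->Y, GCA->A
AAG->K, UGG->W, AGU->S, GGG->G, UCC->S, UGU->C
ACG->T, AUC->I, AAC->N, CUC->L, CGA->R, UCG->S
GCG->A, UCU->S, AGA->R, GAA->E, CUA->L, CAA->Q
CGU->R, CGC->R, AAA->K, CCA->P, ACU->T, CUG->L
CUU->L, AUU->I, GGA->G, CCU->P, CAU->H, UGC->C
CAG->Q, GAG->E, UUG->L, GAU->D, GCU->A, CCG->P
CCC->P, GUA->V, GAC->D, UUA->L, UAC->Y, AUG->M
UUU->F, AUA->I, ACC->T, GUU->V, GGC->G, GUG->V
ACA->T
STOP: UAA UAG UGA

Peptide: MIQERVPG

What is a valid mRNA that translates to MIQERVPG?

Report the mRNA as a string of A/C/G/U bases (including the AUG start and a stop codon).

Answer: mRNA: AUGAUUCAGGAGCGUGUUCCUGGUUGA

Derivation:
residue 1: M -> AUG (start codon)
residue 2: I codons sorted = AUA,AUC,AUU -> pick last = AUU
residue 3: Q codons sorted = CAA,CAG -> pick last = CAG
residue 4: E codons sorted = GAA,GAG -> pick last = GAG
residue 5: R codons sorted = AGA,AGG,CGA,CGC,CGG,CGU -> pick last = CGU
residue 6: V codons sorted = GUA,GUC,GUG,GUU -> pick last = GUU
residue 7: P codons sorted = CCA,CCC,CCG,CCU -> pick last = CCU
residue 8: G codons sorted = GGA,GGC,GGG,GGU -> pick last = GGU
terminator: stop codons sorted = UAA,UAG,UGA -> pick last = UGA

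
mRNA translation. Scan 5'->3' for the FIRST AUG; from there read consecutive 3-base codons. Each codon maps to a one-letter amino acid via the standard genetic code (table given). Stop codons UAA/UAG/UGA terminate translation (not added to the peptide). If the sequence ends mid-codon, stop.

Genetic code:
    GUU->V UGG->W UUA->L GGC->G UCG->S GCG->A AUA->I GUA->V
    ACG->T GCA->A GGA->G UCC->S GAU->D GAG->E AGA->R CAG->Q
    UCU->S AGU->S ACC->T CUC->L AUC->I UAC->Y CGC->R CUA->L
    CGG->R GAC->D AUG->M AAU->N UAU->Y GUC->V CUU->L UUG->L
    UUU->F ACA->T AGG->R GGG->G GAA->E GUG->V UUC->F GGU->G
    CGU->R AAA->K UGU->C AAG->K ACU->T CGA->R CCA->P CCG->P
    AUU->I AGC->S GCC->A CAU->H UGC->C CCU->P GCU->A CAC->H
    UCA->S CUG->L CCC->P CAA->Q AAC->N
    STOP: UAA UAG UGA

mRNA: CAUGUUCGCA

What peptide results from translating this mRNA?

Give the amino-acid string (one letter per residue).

start AUG at pos 1
pos 1: AUG -> M; peptide=M
pos 4: UUC -> F; peptide=MF
pos 7: GCA -> A; peptide=MFA
pos 10: only 0 nt remain (<3), stop (end of mRNA)

Answer: MFA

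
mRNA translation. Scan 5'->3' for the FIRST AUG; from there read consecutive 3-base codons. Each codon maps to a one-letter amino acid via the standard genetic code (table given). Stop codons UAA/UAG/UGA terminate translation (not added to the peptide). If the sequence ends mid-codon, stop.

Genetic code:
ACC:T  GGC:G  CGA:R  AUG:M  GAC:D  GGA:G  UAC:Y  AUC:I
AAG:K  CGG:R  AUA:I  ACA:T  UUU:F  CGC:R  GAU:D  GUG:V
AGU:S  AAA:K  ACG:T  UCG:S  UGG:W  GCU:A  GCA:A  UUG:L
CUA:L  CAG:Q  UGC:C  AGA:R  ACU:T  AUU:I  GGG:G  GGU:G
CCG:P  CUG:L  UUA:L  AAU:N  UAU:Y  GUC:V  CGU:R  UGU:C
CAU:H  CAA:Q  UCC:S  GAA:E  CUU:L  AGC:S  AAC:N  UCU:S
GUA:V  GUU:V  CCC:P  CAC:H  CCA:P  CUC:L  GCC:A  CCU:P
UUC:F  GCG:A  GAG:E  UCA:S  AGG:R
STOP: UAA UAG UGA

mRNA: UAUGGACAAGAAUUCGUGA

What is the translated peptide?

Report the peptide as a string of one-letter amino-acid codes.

Answer: MDKNS

Derivation:
start AUG at pos 1
pos 1: AUG -> M; peptide=M
pos 4: GAC -> D; peptide=MD
pos 7: AAG -> K; peptide=MDK
pos 10: AAU -> N; peptide=MDKN
pos 13: UCG -> S; peptide=MDKNS
pos 16: UGA -> STOP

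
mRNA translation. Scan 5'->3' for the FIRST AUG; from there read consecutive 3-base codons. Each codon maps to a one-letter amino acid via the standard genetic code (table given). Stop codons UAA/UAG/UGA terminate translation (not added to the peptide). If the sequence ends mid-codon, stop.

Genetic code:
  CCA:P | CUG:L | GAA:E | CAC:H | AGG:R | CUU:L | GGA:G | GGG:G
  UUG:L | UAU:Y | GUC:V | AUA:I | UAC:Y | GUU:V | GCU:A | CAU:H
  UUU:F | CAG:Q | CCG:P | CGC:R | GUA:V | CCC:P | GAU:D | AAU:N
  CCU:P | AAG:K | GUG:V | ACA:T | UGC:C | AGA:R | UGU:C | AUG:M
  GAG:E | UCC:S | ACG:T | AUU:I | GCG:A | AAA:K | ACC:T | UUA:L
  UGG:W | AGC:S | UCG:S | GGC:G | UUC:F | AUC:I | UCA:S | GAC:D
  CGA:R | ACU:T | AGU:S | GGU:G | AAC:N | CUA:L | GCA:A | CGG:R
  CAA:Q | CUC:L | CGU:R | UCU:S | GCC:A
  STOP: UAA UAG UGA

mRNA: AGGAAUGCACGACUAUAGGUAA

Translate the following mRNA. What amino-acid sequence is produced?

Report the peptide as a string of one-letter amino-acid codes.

start AUG at pos 4
pos 4: AUG -> M; peptide=M
pos 7: CAC -> H; peptide=MH
pos 10: GAC -> D; peptide=MHD
pos 13: UAU -> Y; peptide=MHDY
pos 16: AGG -> R; peptide=MHDYR
pos 19: UAA -> STOP

Answer: MHDYR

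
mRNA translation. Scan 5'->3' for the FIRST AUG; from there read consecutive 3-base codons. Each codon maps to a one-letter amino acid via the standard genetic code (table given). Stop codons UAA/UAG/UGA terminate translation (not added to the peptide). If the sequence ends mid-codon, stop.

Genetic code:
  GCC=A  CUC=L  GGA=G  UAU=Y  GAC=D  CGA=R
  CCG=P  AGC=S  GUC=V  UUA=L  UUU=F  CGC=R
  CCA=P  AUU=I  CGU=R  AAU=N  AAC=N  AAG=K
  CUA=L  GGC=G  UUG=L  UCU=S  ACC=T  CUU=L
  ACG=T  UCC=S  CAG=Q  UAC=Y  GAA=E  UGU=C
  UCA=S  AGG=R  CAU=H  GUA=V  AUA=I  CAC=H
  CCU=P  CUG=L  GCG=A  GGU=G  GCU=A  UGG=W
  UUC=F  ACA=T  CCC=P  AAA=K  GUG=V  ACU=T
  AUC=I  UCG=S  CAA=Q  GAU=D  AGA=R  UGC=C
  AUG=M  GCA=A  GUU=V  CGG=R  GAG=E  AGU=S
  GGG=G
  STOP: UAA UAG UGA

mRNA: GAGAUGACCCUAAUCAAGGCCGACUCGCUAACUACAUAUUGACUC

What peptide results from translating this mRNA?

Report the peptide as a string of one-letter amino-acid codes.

Answer: MTLIKADSLTTY

Derivation:
start AUG at pos 3
pos 3: AUG -> M; peptide=M
pos 6: ACC -> T; peptide=MT
pos 9: CUA -> L; peptide=MTL
pos 12: AUC -> I; peptide=MTLI
pos 15: AAG -> K; peptide=MTLIK
pos 18: GCC -> A; peptide=MTLIKA
pos 21: GAC -> D; peptide=MTLIKAD
pos 24: UCG -> S; peptide=MTLIKADS
pos 27: CUA -> L; peptide=MTLIKADSL
pos 30: ACU -> T; peptide=MTLIKADSLT
pos 33: ACA -> T; peptide=MTLIKADSLTT
pos 36: UAU -> Y; peptide=MTLIKADSLTTY
pos 39: UGA -> STOP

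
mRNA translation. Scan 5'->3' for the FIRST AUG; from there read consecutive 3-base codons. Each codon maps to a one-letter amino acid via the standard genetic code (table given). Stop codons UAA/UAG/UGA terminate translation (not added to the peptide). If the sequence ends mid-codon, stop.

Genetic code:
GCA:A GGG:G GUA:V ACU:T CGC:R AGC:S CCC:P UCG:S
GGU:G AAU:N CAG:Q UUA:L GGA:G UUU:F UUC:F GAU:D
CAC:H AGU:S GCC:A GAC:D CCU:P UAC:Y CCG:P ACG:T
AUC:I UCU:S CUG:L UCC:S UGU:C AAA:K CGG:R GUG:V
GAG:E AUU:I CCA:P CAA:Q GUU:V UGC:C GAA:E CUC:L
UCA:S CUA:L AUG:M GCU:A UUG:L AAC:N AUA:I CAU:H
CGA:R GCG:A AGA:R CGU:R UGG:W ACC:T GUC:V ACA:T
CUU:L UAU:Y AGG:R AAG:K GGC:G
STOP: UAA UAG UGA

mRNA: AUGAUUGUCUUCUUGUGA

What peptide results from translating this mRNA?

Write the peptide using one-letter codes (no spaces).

Answer: MIVFL

Derivation:
start AUG at pos 0
pos 0: AUG -> M; peptide=M
pos 3: AUU -> I; peptide=MI
pos 6: GUC -> V; peptide=MIV
pos 9: UUC -> F; peptide=MIVF
pos 12: UUG -> L; peptide=MIVFL
pos 15: UGA -> STOP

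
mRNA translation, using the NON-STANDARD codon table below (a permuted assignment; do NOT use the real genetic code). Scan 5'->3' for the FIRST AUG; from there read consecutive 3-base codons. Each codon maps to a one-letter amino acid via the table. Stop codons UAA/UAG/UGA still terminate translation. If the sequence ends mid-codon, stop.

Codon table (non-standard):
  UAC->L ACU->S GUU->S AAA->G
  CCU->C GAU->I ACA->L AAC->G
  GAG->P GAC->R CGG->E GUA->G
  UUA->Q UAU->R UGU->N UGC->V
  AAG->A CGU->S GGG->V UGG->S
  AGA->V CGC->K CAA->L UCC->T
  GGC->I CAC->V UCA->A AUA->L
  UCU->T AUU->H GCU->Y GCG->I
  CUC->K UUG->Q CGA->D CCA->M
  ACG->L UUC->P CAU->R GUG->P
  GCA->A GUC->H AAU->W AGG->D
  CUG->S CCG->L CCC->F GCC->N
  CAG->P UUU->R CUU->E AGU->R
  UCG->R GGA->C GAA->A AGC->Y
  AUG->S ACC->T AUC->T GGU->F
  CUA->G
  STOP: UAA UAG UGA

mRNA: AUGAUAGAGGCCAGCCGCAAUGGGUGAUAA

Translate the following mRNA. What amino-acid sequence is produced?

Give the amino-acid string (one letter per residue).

Answer: SLPNYKWV

Derivation:
start AUG at pos 0
pos 0: AUG -> S; peptide=S
pos 3: AUA -> L; peptide=SL
pos 6: GAG -> P; peptide=SLP
pos 9: GCC -> N; peptide=SLPN
pos 12: AGC -> Y; peptide=SLPNY
pos 15: CGC -> K; peptide=SLPNYK
pos 18: AAU -> W; peptide=SLPNYKW
pos 21: GGG -> V; peptide=SLPNYKWV
pos 24: UGA -> STOP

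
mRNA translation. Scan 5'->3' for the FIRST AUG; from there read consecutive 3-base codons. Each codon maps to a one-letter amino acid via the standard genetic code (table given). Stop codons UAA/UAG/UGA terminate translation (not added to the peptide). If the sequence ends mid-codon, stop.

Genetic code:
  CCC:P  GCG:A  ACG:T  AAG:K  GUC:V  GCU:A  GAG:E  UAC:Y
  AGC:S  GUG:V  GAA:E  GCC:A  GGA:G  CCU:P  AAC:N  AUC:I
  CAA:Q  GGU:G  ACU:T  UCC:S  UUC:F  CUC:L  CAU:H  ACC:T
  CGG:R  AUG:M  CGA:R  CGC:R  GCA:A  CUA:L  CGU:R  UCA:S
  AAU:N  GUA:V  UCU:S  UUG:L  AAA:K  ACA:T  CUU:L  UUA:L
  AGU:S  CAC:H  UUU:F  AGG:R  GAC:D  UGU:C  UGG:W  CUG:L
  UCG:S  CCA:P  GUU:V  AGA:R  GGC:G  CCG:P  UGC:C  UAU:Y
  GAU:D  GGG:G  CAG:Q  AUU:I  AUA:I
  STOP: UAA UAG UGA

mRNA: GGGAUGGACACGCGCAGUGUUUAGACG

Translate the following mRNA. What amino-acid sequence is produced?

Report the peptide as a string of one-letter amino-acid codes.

Answer: MDTRSV

Derivation:
start AUG at pos 3
pos 3: AUG -> M; peptide=M
pos 6: GAC -> D; peptide=MD
pos 9: ACG -> T; peptide=MDT
pos 12: CGC -> R; peptide=MDTR
pos 15: AGU -> S; peptide=MDTRS
pos 18: GUU -> V; peptide=MDTRSV
pos 21: UAG -> STOP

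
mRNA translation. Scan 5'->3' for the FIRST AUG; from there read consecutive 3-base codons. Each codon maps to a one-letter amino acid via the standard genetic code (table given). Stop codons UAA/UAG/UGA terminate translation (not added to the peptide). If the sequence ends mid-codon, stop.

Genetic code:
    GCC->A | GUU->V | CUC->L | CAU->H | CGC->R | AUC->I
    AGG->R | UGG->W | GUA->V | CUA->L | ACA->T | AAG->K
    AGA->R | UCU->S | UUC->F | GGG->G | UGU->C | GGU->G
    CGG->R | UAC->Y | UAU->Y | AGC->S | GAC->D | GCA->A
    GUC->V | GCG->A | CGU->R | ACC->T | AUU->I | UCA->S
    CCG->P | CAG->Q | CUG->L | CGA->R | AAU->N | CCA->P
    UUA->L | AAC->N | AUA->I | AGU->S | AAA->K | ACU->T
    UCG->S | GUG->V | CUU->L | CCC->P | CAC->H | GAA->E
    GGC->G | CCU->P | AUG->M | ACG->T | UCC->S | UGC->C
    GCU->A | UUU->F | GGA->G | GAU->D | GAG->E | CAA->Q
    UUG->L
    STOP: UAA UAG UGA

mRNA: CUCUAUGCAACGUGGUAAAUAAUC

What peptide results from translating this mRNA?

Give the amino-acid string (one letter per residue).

Answer: MQRGK

Derivation:
start AUG at pos 4
pos 4: AUG -> M; peptide=M
pos 7: CAA -> Q; peptide=MQ
pos 10: CGU -> R; peptide=MQR
pos 13: GGU -> G; peptide=MQRG
pos 16: AAA -> K; peptide=MQRGK
pos 19: UAA -> STOP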